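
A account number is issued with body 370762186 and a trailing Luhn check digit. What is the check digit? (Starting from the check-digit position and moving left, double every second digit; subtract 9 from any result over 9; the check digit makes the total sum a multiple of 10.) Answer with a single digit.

2

Partial digits right→left: 6 8 1 2 6 7 0 7 3
Double every second digit counting from the check-digit position (so the 1st, 3rd, 5th, ... of the partial from the right).
  doubled (with −9 where >9): 3 2 3 0 6 → sum 14
  kept as-is: 8 2 7 7 → sum 24
Total = 14 + 24 = 38.
Check digit = (10 − (38 mod 10)) mod 10 = 2.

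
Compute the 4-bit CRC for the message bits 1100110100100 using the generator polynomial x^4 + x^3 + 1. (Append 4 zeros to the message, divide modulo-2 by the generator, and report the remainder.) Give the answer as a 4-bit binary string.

Append 4 zeros: 11001101001000000. Divide by 11001 (XOR where the leading bit is 1):
  pos 0: 11001 XOR 11001 = 00000
  pos 5: 10100 XOR 11001 = 01101
  pos 6: 11011 XOR 11001 = 00010
  pos 9: 10000 XOR 11001 = 01001
  pos 10: 10010 XOR 11001 = 01011
  pos 11: 10110 XOR 11001 = 01111
  pos 12: 11110 XOR 11001 = 00111
Remainder (last 4 bits) = 0111. This is the CRC / FCS.

0111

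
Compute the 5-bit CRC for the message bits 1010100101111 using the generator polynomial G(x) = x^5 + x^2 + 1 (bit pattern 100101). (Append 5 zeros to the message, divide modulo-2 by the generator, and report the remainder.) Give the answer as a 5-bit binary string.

10111

Append 5 zeros: 101010010111100000. Divide by 100101 (XOR where the leading bit is 1):
  pos 0: 101010 XOR 100101 = 001111
  pos 2: 111101 XOR 100101 = 011000
  pos 3: 110000 XOR 100101 = 010101
  pos 4: 101011 XOR 100101 = 001110
  pos 6: 111011 XOR 100101 = 011110
  pos 7: 111101 XOR 100101 = 011000
  pos 8: 110000 XOR 100101 = 010101
  pos 9: 101010 XOR 100101 = 001111
  pos 11: 111100 XOR 100101 = 011001
  pos 12: 110010 XOR 100101 = 010111
Remainder (last 5 bits) = 10111. This is the CRC / FCS.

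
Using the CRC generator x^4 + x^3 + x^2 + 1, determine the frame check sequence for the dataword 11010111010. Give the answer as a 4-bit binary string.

0010

Append 4 zeros: 110101110100000. Divide by 11101 (XOR where the leading bit is 1):
  pos 0: 11010 XOR 11101 = 00111
  pos 2: 11111 XOR 11101 = 00010
  pos 5: 10101 XOR 11101 = 01000
  pos 6: 10000 XOR 11101 = 01101
  pos 7: 11010 XOR 11101 = 00111
  pos 9: 11100 XOR 11101 = 00001
Remainder (last 4 bits) = 0010. This is the CRC / FCS.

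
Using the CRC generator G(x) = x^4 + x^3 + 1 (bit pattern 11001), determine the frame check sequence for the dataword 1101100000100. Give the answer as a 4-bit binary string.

1001

Append 4 zeros: 11011000001000000. Divide by 11001 (XOR where the leading bit is 1):
  pos 0: 11011 XOR 11001 = 00010
  pos 3: 10000 XOR 11001 = 01001
  pos 4: 10010 XOR 11001 = 01011
  pos 5: 10110 XOR 11001 = 01111
  pos 6: 11111 XOR 11001 = 00110
  pos 8: 11000 XOR 11001 = 00001
  pos 12: 10000 XOR 11001 = 01001
Remainder (last 4 bits) = 1001. This is the CRC / FCS.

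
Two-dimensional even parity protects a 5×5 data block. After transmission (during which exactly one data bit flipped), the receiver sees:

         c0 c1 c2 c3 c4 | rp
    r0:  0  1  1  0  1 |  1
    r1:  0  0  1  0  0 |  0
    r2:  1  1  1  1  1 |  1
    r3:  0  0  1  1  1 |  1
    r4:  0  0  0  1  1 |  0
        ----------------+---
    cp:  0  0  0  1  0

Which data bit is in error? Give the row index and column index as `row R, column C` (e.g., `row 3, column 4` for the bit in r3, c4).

row 1, column 0

Recompute each row's even parity and compare to rp:
  r0: data parity 1, sent rp 1 → ok
  r1: data parity 1, sent rp 0 → mismatch
  r2: data parity 1, sent rp 1 → ok
  r3: data parity 1, sent rp 1 → ok
  r4: data parity 0, sent rp 0 → ok
Recompute each column's even parity and compare to cp:
  c0: data parity 1, sent cp 0 → mismatch
  c1: data parity 0, sent cp 0 → ok
  c2: data parity 0, sent cp 0 → ok
  c3: data parity 1, sent cp 1 → ok
  c4: data parity 0, sent cp 0 → ok
Exactly one row (r1) and one column (c0) fail → the flipped bit is at their intersection.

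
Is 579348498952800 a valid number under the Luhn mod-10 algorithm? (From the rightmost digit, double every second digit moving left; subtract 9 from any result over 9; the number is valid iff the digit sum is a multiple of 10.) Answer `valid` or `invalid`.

From the right, keep odd positions and double even positions (subtract 9 from any doubled value over 9):
  doubled (positions 2,4,...): 0 4 9 9 7 6 5 → sum 40
  kept (positions 1,3,...): 0 8 5 8 4 4 9 5 → sum 43
Total = 83.
83 mod 10 = 3, so the number is invalid.

invalid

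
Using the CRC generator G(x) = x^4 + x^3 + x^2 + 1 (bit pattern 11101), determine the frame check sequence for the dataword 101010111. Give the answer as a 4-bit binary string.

Append 4 zeros: 1010101110000. Divide by 11101 (XOR where the leading bit is 1):
  pos 0: 10101 XOR 11101 = 01000
  pos 1: 10000 XOR 11101 = 01101
  pos 2: 11011 XOR 11101 = 00110
  pos 4: 11011 XOR 11101 = 00110
  pos 6: 11000 XOR 11101 = 00101
  pos 8: 10100 XOR 11101 = 01001
Remainder (last 4 bits) = 1001. This is the CRC / FCS.

1001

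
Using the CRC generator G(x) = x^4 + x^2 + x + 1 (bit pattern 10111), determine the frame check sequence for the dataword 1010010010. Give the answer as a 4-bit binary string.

Append 4 zeros: 10100100100000. Divide by 10111 (XOR where the leading bit is 1):
  pos 0: 10100 XOR 10111 = 00011
  pos 3: 11100 XOR 10111 = 01011
  pos 4: 10111 XOR 10111 = 00000
Remainder (last 4 bits) = 0000. This is the CRC / FCS.

0000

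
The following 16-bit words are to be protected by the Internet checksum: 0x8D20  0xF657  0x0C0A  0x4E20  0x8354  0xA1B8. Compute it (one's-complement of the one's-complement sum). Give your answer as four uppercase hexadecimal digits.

One's-complement addition (fold any carry out of bit 15 back into bit 0):
  0x8D20 + 0xF657 = 0x18377 → wrap carry → 0x8378
  0x8378 + 0x0C0A = 0x08F82
  0x8F82 + 0x4E20 = 0x0DDA2
  0xDDA2 + 0x8354 = 0x160F6 → wrap carry → 0x60F7
  0x60F7 + 0xA1B8 = 0x102AF → wrap carry → 0x02B0
One's-complement sum = 0x02B0.
Checksum = ~0x02B0 & 0xFFFF = 0xFD4F.

FD4F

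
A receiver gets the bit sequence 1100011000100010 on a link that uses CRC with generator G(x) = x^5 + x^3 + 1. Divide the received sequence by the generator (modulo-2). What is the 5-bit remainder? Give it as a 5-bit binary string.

Modulo-2 division of 1100011000100010 by 101001:
  pos 0: 110001 XOR 101001 = 011000
  pos 1: 110001 XOR 101001 = 011000
  pos 2: 110000 XOR 101001 = 011001
  pos 3: 110010 XOR 101001 = 011011
  pos 4: 110110 XOR 101001 = 011111
  pos 5: 111111 XOR 101001 = 010110
  pos 6: 101100 XOR 101001 = 000101
  pos 9: 101001 XOR 101001 = 000000
Remainder = 00000 (zero — the frame passes the CRC check).

00000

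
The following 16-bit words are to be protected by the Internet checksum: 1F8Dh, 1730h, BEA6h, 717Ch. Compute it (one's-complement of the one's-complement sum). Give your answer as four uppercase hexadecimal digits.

One's-complement addition (fold any carry out of bit 15 back into bit 0):
  0x1F8D + 0x1730 = 0x036BD
  0x36BD + 0xBEA6 = 0x0F563
  0xF563 + 0x717C = 0x166DF → wrap carry → 0x66E0
One's-complement sum = 0x66E0.
Checksum = ~0x66E0 & 0xFFFF = 0x991F.

991F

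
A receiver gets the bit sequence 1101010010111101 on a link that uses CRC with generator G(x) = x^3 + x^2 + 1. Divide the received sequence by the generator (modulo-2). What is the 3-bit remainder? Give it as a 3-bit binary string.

000

Modulo-2 division of 1101010010111101 by 1101:
  pos 0: 1101 XOR 1101 = 0000
  pos 5: 1001 XOR 1101 = 0100
  pos 6: 1000 XOR 1101 = 0101
  pos 7: 1011 XOR 1101 = 0110
  pos 8: 1101 XOR 1101 = 0000
  pos 12: 1101 XOR 1101 = 0000
Remainder = 000 (zero — the frame passes the CRC check).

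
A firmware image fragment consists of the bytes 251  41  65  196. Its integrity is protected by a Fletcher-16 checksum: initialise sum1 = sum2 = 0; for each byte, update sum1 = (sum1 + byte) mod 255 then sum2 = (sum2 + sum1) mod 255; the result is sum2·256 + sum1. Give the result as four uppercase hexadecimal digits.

B22B

Running sums (mod 255):
  after byte 0 (251): sum1=251, sum2=251
  after byte 1 (41): sum1=37, sum2=33
  after byte 2 (65): sum1=102, sum2=135
  after byte 3 (196): sum1=43, sum2=178
Checksum = sum2·256 + sum1 = 178·256 + 43 = 45611 = 0xB22B.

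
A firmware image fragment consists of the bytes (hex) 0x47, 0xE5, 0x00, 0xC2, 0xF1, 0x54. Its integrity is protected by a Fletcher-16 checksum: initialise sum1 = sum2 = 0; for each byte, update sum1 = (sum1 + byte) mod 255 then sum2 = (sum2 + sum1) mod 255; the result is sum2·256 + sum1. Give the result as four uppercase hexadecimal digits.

Running sums (mod 255):
  after byte 0 (0x47): sum1=71, sum2=71
  after byte 1 (0xE5): sum1=45, sum2=116
  after byte 2 (0x00): sum1=45, sum2=161
  after byte 3 (0xC2): sum1=239, sum2=145
  after byte 4 (0xF1): sum1=225, sum2=115
  after byte 5 (0x54): sum1=54, sum2=169
Checksum = sum2·256 + sum1 = 169·256 + 54 = 43318 = 0xA936.

A936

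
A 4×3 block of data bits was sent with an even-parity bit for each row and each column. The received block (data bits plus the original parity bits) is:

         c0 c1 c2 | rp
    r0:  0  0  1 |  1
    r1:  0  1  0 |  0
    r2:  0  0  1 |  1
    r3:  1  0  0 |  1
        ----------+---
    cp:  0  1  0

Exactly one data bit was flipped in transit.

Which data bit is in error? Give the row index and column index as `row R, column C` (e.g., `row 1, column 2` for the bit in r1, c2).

Recompute each row's even parity and compare to rp:
  r0: data parity 1, sent rp 1 → ok
  r1: data parity 1, sent rp 0 → mismatch
  r2: data parity 1, sent rp 1 → ok
  r3: data parity 1, sent rp 1 → ok
Recompute each column's even parity and compare to cp:
  c0: data parity 1, sent cp 0 → mismatch
  c1: data parity 1, sent cp 1 → ok
  c2: data parity 0, sent cp 0 → ok
Exactly one row (r1) and one column (c0) fail → the flipped bit is at their intersection.

row 1, column 0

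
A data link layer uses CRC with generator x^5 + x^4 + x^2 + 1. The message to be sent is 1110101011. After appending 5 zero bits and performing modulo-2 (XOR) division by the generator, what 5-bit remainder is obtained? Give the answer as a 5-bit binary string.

Append 5 zeros: 111010101100000. Divide by 110101 (XOR where the leading bit is 1):
  pos 0: 111010 XOR 110101 = 001111
  pos 2: 111110 XOR 110101 = 001011
  pos 4: 101111 XOR 110101 = 011010
  pos 5: 110100 XOR 110101 = 000001
Remainder (last 5 bits) = 10000. This is the CRC / FCS.

10000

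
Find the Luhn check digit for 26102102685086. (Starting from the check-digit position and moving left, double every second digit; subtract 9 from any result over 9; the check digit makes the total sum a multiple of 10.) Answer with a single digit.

Partial digits right→left: 6 8 0 5 8 6 2 0 1 2 0 1 6 2
Double every second digit counting from the check-digit position (so the 1st, 3rd, 5th, ... of the partial from the right).
  doubled (with −9 where >9): 3 0 7 4 2 0 3 → sum 19
  kept as-is: 8 5 6 0 2 1 2 → sum 24
Total = 19 + 24 = 43.
Check digit = (10 − (43 mod 10)) mod 10 = 7.

7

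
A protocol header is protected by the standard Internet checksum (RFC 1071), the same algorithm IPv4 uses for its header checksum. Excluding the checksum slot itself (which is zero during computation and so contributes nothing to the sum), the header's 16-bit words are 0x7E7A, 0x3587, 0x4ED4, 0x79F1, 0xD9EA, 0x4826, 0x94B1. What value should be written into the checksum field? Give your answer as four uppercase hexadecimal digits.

One's-complement addition (fold any carry out of bit 15 back into bit 0):
  0x7E7A + 0x3587 = 0x0B401
  0xB401 + 0x4ED4 = 0x102D5 → wrap carry → 0x02D6
  0x02D6 + 0x79F1 = 0x07CC7
  0x7CC7 + 0xD9EA = 0x156B1 → wrap carry → 0x56B2
  0x56B2 + 0x4826 = 0x09ED8
  0x9ED8 + 0x94B1 = 0x13389 → wrap carry → 0x338A
One's-complement sum = 0x338A.
Checksum = ~0x338A & 0xFFFF = 0xCC75.

CC75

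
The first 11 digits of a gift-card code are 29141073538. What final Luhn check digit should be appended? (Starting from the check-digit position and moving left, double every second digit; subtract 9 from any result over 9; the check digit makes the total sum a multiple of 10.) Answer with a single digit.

0

Partial digits right→left: 8 3 5 3 7 0 1 4 1 9 2
Double every second digit counting from the check-digit position (so the 1st, 3rd, 5th, ... of the partial from the right).
  doubled (with −9 where >9): 7 1 5 2 2 4 → sum 21
  kept as-is: 3 3 0 4 9 → sum 19
Total = 21 + 19 = 40.
Check digit = (10 − (40 mod 10)) mod 10 = 0.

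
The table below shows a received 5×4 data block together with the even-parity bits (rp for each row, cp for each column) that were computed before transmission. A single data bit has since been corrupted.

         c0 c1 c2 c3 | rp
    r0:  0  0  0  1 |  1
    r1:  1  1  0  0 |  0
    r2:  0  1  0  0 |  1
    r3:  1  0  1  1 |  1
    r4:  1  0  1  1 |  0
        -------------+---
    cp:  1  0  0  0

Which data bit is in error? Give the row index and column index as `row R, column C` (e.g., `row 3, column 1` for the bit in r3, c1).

row 4, column 3

Recompute each row's even parity and compare to rp:
  r0: data parity 1, sent rp 1 → ok
  r1: data parity 0, sent rp 0 → ok
  r2: data parity 1, sent rp 1 → ok
  r3: data parity 1, sent rp 1 → ok
  r4: data parity 1, sent rp 0 → mismatch
Recompute each column's even parity and compare to cp:
  c0: data parity 1, sent cp 1 → ok
  c1: data parity 0, sent cp 0 → ok
  c2: data parity 0, sent cp 0 → ok
  c3: data parity 1, sent cp 0 → mismatch
Exactly one row (r4) and one column (c3) fail → the flipped bit is at their intersection.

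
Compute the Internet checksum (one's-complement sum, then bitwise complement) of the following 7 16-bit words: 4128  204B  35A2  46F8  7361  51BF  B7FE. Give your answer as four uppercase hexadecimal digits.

A4D2

One's-complement addition (fold any carry out of bit 15 back into bit 0):
  0x4128 + 0x204B = 0x06173
  0x6173 + 0x35A2 = 0x09715
  0x9715 + 0x46F8 = 0x0DE0D
  0xDE0D + 0x7361 = 0x1516E → wrap carry → 0x516F
  0x516F + 0x51BF = 0x0A32E
  0xA32E + 0xB7FE = 0x15B2C → wrap carry → 0x5B2D
One's-complement sum = 0x5B2D.
Checksum = ~0x5B2D & 0xFFFF = 0xA4D2.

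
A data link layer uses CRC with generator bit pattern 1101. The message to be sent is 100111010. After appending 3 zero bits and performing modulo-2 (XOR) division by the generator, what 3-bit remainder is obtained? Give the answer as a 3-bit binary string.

Append 3 zeros: 100111010000. Divide by 1101 (XOR where the leading bit is 1):
  pos 0: 1001 XOR 1101 = 0100
  pos 1: 1001 XOR 1101 = 0100
  pos 2: 1001 XOR 1101 = 0100
  pos 3: 1000 XOR 1101 = 0101
  pos 4: 1011 XOR 1101 = 0110
  pos 5: 1100 XOR 1101 = 0001
  pos 8: 1000 XOR 1101 = 0101
Remainder (last 3 bits) = 101. This is the CRC / FCS.

101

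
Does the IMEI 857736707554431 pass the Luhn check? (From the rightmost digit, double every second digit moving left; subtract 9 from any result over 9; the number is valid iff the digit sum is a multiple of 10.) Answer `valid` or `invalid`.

invalid

From the right, keep odd positions and double even positions (subtract 9 from any doubled value over 9):
  doubled (positions 2,4,...): 6 8 1 0 3 5 1 → sum 24
  kept (positions 1,3,...): 1 4 5 7 7 3 7 8 → sum 42
Total = 66.
66 mod 10 = 6, so the number is invalid.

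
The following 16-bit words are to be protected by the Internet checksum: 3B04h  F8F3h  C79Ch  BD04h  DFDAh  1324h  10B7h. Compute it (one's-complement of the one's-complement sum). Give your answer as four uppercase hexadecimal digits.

43B0

One's-complement addition (fold any carry out of bit 15 back into bit 0):
  0x3B04 + 0xF8F3 = 0x133F7 → wrap carry → 0x33F8
  0x33F8 + 0xC79C = 0x0FB94
  0xFB94 + 0xBD04 = 0x1B898 → wrap carry → 0xB899
  0xB899 + 0xDFDA = 0x19873 → wrap carry → 0x9874
  0x9874 + 0x1324 = 0x0AB98
  0xAB98 + 0x10B7 = 0x0BC4F
One's-complement sum = 0xBC4F.
Checksum = ~0xBC4F & 0xFFFF = 0x43B0.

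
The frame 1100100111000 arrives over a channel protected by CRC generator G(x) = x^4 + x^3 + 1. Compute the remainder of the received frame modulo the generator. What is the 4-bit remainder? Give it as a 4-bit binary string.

1010

Modulo-2 division of 1100100111000 by 11001:
  pos 0: 11001 XOR 11001 = 00000
  pos 7: 11100 XOR 11001 = 00101
Remainder = 1010 (nonzero — an error is detected).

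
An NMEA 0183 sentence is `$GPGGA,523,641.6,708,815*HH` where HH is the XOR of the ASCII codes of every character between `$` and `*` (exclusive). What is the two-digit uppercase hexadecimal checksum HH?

XOR the ASCII codes of the payload characters:
  'G' = 0x47 → acc = 0x47
  'P' = 0x50 → acc = 0x17
  'G' = 0x47 → acc = 0x50
  'G' = 0x47 → acc = 0x17
  'A' = 0x41 → acc = 0x56
  ',' = 0x2C → acc = 0x7A
  '5' = 0x35 → acc = 0x4F
  '2' = 0x32 → acc = 0x7D
  '3' = 0x33 → acc = 0x4E
  ',' = 0x2C → acc = 0x62
  '6' = 0x36 → acc = 0x54
  '4' = 0x34 → acc = 0x60
  '1' = 0x31 → acc = 0x51
  '.' = 0x2E → acc = 0x7F
  '6' = 0x36 → acc = 0x49
  ',' = 0x2C → acc = 0x65
  '7' = 0x37 → acc = 0x52
  '0' = 0x30 → acc = 0x62
  '8' = 0x38 → acc = 0x5A
  ',' = 0x2C → acc = 0x76
  '8' = 0x38 → acc = 0x4E
  '1' = 0x31 → acc = 0x7F
  '5' = 0x35 → acc = 0x4A
Checksum = 0x4A.

4A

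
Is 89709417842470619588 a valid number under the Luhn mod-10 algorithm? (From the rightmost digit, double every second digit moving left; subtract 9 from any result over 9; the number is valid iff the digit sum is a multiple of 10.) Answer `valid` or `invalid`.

valid

From the right, keep odd positions and double even positions (subtract 9 from any doubled value over 9):
  doubled (positions 2,4,...): 7 9 3 5 4 7 2 9 5 7 → sum 58
  kept (positions 1,3,...): 8 5 1 0 4 4 7 4 0 9 → sum 42
Total = 100.
100 mod 10 = 0, so the number is valid.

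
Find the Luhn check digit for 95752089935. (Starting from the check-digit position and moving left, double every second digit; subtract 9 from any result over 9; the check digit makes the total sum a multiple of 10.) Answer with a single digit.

Partial digits right→left: 5 3 9 9 8 0 2 5 7 5 9
Double every second digit counting from the check-digit position (so the 1st, 3rd, 5th, ... of the partial from the right).
  doubled (with −9 where >9): 1 9 7 4 5 9 → sum 35
  kept as-is: 3 9 0 5 5 → sum 22
Total = 35 + 22 = 57.
Check digit = (10 − (57 mod 10)) mod 10 = 3.

3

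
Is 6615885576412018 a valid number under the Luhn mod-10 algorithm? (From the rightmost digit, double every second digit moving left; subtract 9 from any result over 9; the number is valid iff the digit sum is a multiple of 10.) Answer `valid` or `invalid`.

From the right, keep odd positions and double even positions (subtract 9 from any doubled value over 9):
  doubled (positions 2,4,...): 2 4 8 5 1 7 2 3 → sum 32
  kept (positions 1,3,...): 8 0 1 6 5 8 5 6 → sum 39
Total = 71.
71 mod 10 = 1, so the number is invalid.

invalid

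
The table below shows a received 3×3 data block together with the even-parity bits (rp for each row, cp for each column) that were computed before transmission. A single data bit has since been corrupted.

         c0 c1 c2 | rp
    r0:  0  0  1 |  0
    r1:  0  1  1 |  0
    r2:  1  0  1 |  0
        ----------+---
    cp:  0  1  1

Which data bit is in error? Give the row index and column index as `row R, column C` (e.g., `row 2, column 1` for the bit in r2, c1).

Recompute each row's even parity and compare to rp:
  r0: data parity 1, sent rp 0 → mismatch
  r1: data parity 0, sent rp 0 → ok
  r2: data parity 0, sent rp 0 → ok
Recompute each column's even parity and compare to cp:
  c0: data parity 1, sent cp 0 → mismatch
  c1: data parity 1, sent cp 1 → ok
  c2: data parity 1, sent cp 1 → ok
Exactly one row (r0) and one column (c0) fail → the flipped bit is at their intersection.

row 0, column 0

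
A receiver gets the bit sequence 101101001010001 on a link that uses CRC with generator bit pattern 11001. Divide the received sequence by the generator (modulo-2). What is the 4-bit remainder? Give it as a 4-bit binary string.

Modulo-2 division of 101101001010001 by 11001:
  pos 0: 10110 XOR 11001 = 01111
  pos 1: 11111 XOR 11001 = 00110
  pos 3: 11000 XOR 11001 = 00001
  pos 7: 11010 XOR 11001 = 00011
  pos 10: 11001 XOR 11001 = 00000
Remainder = 0000 (zero — the frame passes the CRC check).

0000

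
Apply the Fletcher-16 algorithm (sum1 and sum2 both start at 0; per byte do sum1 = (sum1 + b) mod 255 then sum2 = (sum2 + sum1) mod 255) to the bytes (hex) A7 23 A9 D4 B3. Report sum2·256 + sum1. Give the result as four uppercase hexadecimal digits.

Running sums (mod 255):
  after byte 0 (A7): sum1=167, sum2=167
  after byte 1 (23): sum1=202, sum2=114
  after byte 2 (A9): sum1=116, sum2=230
  after byte 3 (D4): sum1=73, sum2=48
  after byte 4 (B3): sum1=252, sum2=45
Checksum = sum2·256 + sum1 = 45·256 + 252 = 11772 = 0x2DFC.

2DFC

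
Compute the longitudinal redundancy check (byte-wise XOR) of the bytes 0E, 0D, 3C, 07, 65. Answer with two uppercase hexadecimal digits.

XOR the bytes together:
  start with 0x0E
  0x0E ⊕ 0x0D = 0x03
  0x03 ⊕ 0x3C = 0x3F
  0x3F ⊕ 0x07 = 0x38
  0x38 ⊕ 0x65 = 0x5D

5D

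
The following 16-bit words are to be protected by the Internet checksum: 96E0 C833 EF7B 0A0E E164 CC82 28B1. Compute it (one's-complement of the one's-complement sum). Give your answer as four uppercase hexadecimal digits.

One's-complement addition (fold any carry out of bit 15 back into bit 0):
  0x96E0 + 0xC833 = 0x15F13 → wrap carry → 0x5F14
  0x5F14 + 0xEF7B = 0x14E8F → wrap carry → 0x4E90
  0x4E90 + 0x0A0E = 0x0589E
  0x589E + 0xE164 = 0x13A02 → wrap carry → 0x3A03
  0x3A03 + 0xCC82 = 0x10685 → wrap carry → 0x0686
  0x0686 + 0x28B1 = 0x02F37
One's-complement sum = 0x2F37.
Checksum = ~0x2F37 & 0xFFFF = 0xD0C8.

D0C8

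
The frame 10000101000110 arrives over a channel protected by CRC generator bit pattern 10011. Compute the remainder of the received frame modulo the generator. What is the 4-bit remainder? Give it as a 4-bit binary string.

Modulo-2 division of 10000101000110 by 10011:
  pos 0: 10000 XOR 10011 = 00011
  pos 3: 11101 XOR 10011 = 01110
  pos 4: 11100 XOR 10011 = 01111
  pos 5: 11110 XOR 10011 = 01101
  pos 6: 11010 XOR 10011 = 01001
  pos 7: 10011 XOR 10011 = 00000
Remainder = 0010 (nonzero — an error is detected).

0010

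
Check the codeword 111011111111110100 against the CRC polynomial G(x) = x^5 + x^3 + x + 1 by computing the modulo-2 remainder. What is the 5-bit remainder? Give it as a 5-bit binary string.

00000

Modulo-2 division of 111011111111110100 by 101011:
  pos 0: 111011 XOR 101011 = 010000
  pos 1: 100001 XOR 101011 = 001010
  pos 3: 101011 XOR 101011 = 000000
  pos 9: 111110 XOR 101011 = 010101
  pos 10: 101011 XOR 101011 = 000000
Remainder = 00000 (zero — the frame passes the CRC check).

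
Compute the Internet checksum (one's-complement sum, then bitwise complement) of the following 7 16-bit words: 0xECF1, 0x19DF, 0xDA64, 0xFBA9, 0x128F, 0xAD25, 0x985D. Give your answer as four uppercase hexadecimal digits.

One's-complement addition (fold any carry out of bit 15 back into bit 0):
  0xECF1 + 0x19DF = 0x106D0 → wrap carry → 0x06D1
  0x06D1 + 0xDA64 = 0x0E135
  0xE135 + 0xFBA9 = 0x1DCDE → wrap carry → 0xDCDF
  0xDCDF + 0x128F = 0x0EF6E
  0xEF6E + 0xAD25 = 0x19C93 → wrap carry → 0x9C94
  0x9C94 + 0x985D = 0x134F1 → wrap carry → 0x34F2
One's-complement sum = 0x34F2.
Checksum = ~0x34F2 & 0xFFFF = 0xCB0D.

CB0D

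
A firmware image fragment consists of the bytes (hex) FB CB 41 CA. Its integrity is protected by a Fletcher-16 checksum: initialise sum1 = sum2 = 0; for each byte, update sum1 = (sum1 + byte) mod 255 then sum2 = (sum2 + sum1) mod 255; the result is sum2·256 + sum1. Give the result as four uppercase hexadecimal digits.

A0D3

Running sums (mod 255):
  after byte 0 (FB): sum1=251, sum2=251
  after byte 1 (CB): sum1=199, sum2=195
  after byte 2 (41): sum1=9, sum2=204
  after byte 3 (CA): sum1=211, sum2=160
Checksum = sum2·256 + sum1 = 160·256 + 211 = 41171 = 0xA0D3.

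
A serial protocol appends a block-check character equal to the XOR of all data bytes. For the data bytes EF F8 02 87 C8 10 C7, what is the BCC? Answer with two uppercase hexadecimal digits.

8D

XOR the bytes together:
  start with 0xEF
  0xEF ⊕ 0xF8 = 0x17
  0x17 ⊕ 0x02 = 0x15
  0x15 ⊕ 0x87 = 0x92
  0x92 ⊕ 0xC8 = 0x5A
  0x5A ⊕ 0x10 = 0x4A
  0x4A ⊕ 0xC7 = 0x8D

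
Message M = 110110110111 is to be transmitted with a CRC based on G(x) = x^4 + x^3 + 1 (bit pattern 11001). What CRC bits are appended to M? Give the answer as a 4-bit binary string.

Append 4 zeros: 1101101101110000. Divide by 11001 (XOR where the leading bit is 1):
  pos 0: 11011 XOR 11001 = 00010
  pos 3: 10011 XOR 11001 = 01010
  pos 4: 10100 XOR 11001 = 01101
  pos 5: 11011 XOR 11001 = 00010
  pos 8: 10110 XOR 11001 = 01111
  pos 9: 11110 XOR 11001 = 00111
  pos 11: 11100 XOR 11001 = 00101
Remainder (last 4 bits) = 0101. This is the CRC / FCS.

0101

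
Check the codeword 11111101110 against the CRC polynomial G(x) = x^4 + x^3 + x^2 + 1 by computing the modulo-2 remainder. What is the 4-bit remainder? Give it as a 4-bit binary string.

Modulo-2 division of 11111101110 by 11101:
  pos 0: 11111 XOR 11101 = 00010
  pos 3: 10101 XOR 11101 = 01000
  pos 4: 10001 XOR 11101 = 01100
  pos 5: 11001 XOR 11101 = 00100
Remainder = 1000 (nonzero — an error is detected).

1000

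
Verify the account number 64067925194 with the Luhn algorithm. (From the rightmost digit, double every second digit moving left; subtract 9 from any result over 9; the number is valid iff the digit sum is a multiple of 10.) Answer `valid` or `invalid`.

valid

From the right, keep odd positions and double even positions (subtract 9 from any doubled value over 9):
  doubled (positions 2,4,...): 9 1 9 3 8 → sum 30
  kept (positions 1,3,...): 4 1 2 7 0 6 → sum 20
Total = 50.
50 mod 10 = 0, so the number is valid.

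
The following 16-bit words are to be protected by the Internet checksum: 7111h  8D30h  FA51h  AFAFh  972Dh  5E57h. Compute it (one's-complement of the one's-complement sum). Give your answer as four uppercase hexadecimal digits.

One's-complement addition (fold any carry out of bit 15 back into bit 0):
  0x7111 + 0x8D30 = 0x0FE41
  0xFE41 + 0xFA51 = 0x1F892 → wrap carry → 0xF893
  0xF893 + 0xAFAF = 0x1A842 → wrap carry → 0xA843
  0xA843 + 0x972D = 0x13F70 → wrap carry → 0x3F71
  0x3F71 + 0x5E57 = 0x09DC8
One's-complement sum = 0x9DC8.
Checksum = ~0x9DC8 & 0xFFFF = 0x6237.

6237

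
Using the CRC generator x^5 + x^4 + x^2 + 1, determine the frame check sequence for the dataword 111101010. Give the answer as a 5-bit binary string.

10001

Append 5 zeros: 11110101000000. Divide by 110101 (XOR where the leading bit is 1):
  pos 0: 111101 XOR 110101 = 001000
  pos 2: 100001 XOR 110101 = 010100
  pos 3: 101000 XOR 110101 = 011101
  pos 4: 111010 XOR 110101 = 001111
  pos 6: 111100 XOR 110101 = 001001
  pos 8: 100100 XOR 110101 = 010001
Remainder (last 5 bits) = 10001. This is the CRC / FCS.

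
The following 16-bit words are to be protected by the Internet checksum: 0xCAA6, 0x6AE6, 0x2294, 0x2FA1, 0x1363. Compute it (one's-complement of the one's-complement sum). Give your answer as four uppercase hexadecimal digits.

One's-complement addition (fold any carry out of bit 15 back into bit 0):
  0xCAA6 + 0x6AE6 = 0x1358C → wrap carry → 0x358D
  0x358D + 0x2294 = 0x05821
  0x5821 + 0x2FA1 = 0x087C2
  0x87C2 + 0x1363 = 0x09B25
One's-complement sum = 0x9B25.
Checksum = ~0x9B25 & 0xFFFF = 0x64DA.

64DA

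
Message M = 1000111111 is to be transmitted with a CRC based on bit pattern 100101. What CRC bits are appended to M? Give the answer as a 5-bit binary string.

Append 5 zeros: 100011111100000. Divide by 100101 (XOR where the leading bit is 1):
  pos 0: 100011 XOR 100101 = 000110
  pos 3: 110111 XOR 100101 = 010010
  pos 4: 100101 XOR 100101 = 000000
Remainder (last 5 bits) = 00000. This is the CRC / FCS.

00000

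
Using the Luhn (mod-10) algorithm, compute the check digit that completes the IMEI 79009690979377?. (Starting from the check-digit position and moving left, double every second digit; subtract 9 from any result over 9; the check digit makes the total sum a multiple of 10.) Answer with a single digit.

Partial digits right→left: 7 7 3 9 7 9 0 9 6 9 0 0 9 7
Double every second digit counting from the check-digit position (so the 1st, 3rd, 5th, ... of the partial from the right).
  doubled (with −9 where >9): 5 6 5 0 3 0 9 → sum 28
  kept as-is: 7 9 9 9 9 0 7 → sum 50
Total = 28 + 50 = 78.
Check digit = (10 − (78 mod 10)) mod 10 = 2.

2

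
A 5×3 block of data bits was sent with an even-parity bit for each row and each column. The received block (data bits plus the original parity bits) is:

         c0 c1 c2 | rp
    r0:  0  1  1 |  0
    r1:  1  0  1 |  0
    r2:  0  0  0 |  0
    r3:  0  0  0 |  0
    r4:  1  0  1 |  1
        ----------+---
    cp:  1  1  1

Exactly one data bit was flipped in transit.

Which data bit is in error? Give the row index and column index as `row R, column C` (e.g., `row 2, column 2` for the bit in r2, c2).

row 4, column 0

Recompute each row's even parity and compare to rp:
  r0: data parity 0, sent rp 0 → ok
  r1: data parity 0, sent rp 0 → ok
  r2: data parity 0, sent rp 0 → ok
  r3: data parity 0, sent rp 0 → ok
  r4: data parity 0, sent rp 1 → mismatch
Recompute each column's even parity and compare to cp:
  c0: data parity 0, sent cp 1 → mismatch
  c1: data parity 1, sent cp 1 → ok
  c2: data parity 1, sent cp 1 → ok
Exactly one row (r4) and one column (c0) fail → the flipped bit is at their intersection.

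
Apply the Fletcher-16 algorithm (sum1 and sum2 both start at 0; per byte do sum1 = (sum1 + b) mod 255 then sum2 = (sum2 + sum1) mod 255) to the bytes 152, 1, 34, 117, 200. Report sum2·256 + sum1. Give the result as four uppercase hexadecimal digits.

19F9

Running sums (mod 255):
  after byte 0 (152): sum1=152, sum2=152
  after byte 1 (1): sum1=153, sum2=50
  after byte 2 (34): sum1=187, sum2=237
  after byte 3 (117): sum1=49, sum2=31
  after byte 4 (200): sum1=249, sum2=25
Checksum = sum2·256 + sum1 = 25·256 + 249 = 6649 = 0x19F9.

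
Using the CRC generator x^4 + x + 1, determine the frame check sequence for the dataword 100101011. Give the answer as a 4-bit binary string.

Append 4 zeros: 1001010110000. Divide by 10011 (XOR where the leading bit is 1):
  pos 0: 10010 XOR 10011 = 00001
  pos 4: 11011 XOR 10011 = 01000
  pos 5: 10000 XOR 10011 = 00011
  pos 8: 11000 XOR 10011 = 01011
Remainder (last 4 bits) = 1011. This is the CRC / FCS.

1011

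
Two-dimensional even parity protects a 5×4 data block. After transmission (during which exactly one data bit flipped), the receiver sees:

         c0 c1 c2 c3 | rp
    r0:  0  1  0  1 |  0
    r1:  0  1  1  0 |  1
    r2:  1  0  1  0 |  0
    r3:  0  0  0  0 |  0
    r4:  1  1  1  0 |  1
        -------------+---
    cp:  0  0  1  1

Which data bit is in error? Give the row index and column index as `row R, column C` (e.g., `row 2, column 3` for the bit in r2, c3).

row 1, column 1

Recompute each row's even parity and compare to rp:
  r0: data parity 0, sent rp 0 → ok
  r1: data parity 0, sent rp 1 → mismatch
  r2: data parity 0, sent rp 0 → ok
  r3: data parity 0, sent rp 0 → ok
  r4: data parity 1, sent rp 1 → ok
Recompute each column's even parity and compare to cp:
  c0: data parity 0, sent cp 0 → ok
  c1: data parity 1, sent cp 0 → mismatch
  c2: data parity 1, sent cp 1 → ok
  c3: data parity 1, sent cp 1 → ok
Exactly one row (r1) and one column (c1) fail → the flipped bit is at their intersection.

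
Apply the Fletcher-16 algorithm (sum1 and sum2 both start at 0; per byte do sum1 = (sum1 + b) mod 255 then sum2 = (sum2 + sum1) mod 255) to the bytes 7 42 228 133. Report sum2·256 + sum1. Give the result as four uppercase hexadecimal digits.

Running sums (mod 255):
  after byte 0 (7): sum1=7, sum2=7
  after byte 1 (42): sum1=49, sum2=56
  after byte 2 (228): sum1=22, sum2=78
  after byte 3 (133): sum1=155, sum2=233
Checksum = sum2·256 + sum1 = 233·256 + 155 = 59803 = 0xE99B.

E99B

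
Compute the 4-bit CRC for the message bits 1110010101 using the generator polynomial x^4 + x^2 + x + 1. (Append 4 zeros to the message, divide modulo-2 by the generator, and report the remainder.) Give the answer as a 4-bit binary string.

Append 4 zeros: 11100101010000. Divide by 10111 (XOR where the leading bit is 1):
  pos 0: 11100 XOR 10111 = 01011
  pos 1: 10111 XOR 10111 = 00000
  pos 7: 10100 XOR 10111 = 00011
Remainder (last 4 bits) = 1100. This is the CRC / FCS.

1100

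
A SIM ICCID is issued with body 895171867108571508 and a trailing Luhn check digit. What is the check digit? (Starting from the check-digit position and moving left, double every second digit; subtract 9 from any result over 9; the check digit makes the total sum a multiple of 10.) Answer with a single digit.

Partial digits right→left: 8 0 5 1 7 5 8 0 1 7 6 8 1 7 1 5 9 8
Double every second digit counting from the check-digit position (so the 1st, 3rd, 5th, ... of the partial from the right).
  doubled (with −9 where >9): 7 1 5 7 2 3 2 2 9 → sum 38
  kept as-is: 0 1 5 0 7 8 7 5 8 → sum 41
Total = 38 + 41 = 79.
Check digit = (10 − (79 mod 10)) mod 10 = 1.

1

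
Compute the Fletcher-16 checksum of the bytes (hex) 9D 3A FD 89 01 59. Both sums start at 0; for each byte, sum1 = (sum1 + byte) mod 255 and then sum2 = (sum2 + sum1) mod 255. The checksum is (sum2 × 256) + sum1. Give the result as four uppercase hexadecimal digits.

C4B9

Running sums (mod 255):
  after byte 0 (9D): sum1=157, sum2=157
  after byte 1 (3A): sum1=215, sum2=117
  after byte 2 (FD): sum1=213, sum2=75
  after byte 3 (89): sum1=95, sum2=170
  after byte 4 (01): sum1=96, sum2=11
  after byte 5 (59): sum1=185, sum2=196
Checksum = sum2·256 + sum1 = 196·256 + 185 = 50361 = 0xC4B9.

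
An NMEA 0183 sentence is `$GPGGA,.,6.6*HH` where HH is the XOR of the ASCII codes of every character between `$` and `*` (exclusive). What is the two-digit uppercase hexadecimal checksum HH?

XOR the ASCII codes of the payload characters:
  'G' = 0x47 → acc = 0x47
  'P' = 0x50 → acc = 0x17
  'G' = 0x47 → acc = 0x50
  'G' = 0x47 → acc = 0x17
  'A' = 0x41 → acc = 0x56
  ',' = 0x2C → acc = 0x7A
  '.' = 0x2E → acc = 0x54
  ',' = 0x2C → acc = 0x78
  '6' = 0x36 → acc = 0x4E
  '.' = 0x2E → acc = 0x60
  '6' = 0x36 → acc = 0x56
Checksum = 0x56.

56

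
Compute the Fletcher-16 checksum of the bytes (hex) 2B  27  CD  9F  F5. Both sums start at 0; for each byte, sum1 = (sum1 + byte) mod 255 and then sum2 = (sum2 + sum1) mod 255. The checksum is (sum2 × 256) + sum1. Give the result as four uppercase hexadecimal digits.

Running sums (mod 255):
  after byte 0 (2B): sum1=43, sum2=43
  after byte 1 (27): sum1=82, sum2=125
  after byte 2 (CD): sum1=32, sum2=157
  after byte 3 (9F): sum1=191, sum2=93
  after byte 4 (F5): sum1=181, sum2=19
Checksum = sum2·256 + sum1 = 19·256 + 181 = 5045 = 0x13B5.

13B5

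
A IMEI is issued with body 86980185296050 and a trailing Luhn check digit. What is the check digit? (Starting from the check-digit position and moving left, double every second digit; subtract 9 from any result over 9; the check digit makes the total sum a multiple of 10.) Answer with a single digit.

0

Partial digits right→left: 0 5 0 6 9 2 5 8 1 0 8 9 6 8
Double every second digit counting from the check-digit position (so the 1st, 3rd, 5th, ... of the partial from the right).
  doubled (with −9 where >9): 0 0 9 1 2 7 3 → sum 22
  kept as-is: 5 6 2 8 0 9 8 → sum 38
Total = 22 + 38 = 60.
Check digit = (10 − (60 mod 10)) mod 10 = 0.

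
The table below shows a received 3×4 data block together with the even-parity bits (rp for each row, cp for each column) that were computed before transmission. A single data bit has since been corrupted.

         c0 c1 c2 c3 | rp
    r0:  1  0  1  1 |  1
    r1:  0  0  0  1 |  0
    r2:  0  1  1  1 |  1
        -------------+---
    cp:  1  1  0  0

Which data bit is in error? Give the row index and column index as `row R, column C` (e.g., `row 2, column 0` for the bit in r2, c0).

row 1, column 3

Recompute each row's even parity and compare to rp:
  r0: data parity 1, sent rp 1 → ok
  r1: data parity 1, sent rp 0 → mismatch
  r2: data parity 1, sent rp 1 → ok
Recompute each column's even parity and compare to cp:
  c0: data parity 1, sent cp 1 → ok
  c1: data parity 1, sent cp 1 → ok
  c2: data parity 0, sent cp 0 → ok
  c3: data parity 1, sent cp 0 → mismatch
Exactly one row (r1) and one column (c3) fail → the flipped bit is at their intersection.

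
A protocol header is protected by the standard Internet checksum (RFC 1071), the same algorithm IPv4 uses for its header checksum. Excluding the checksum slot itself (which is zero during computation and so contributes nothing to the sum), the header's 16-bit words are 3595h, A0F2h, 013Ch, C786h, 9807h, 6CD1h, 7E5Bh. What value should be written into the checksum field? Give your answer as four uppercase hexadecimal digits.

One's-complement addition (fold any carry out of bit 15 back into bit 0):
  0x3595 + 0xA0F2 = 0x0D687
  0xD687 + 0x013C = 0x0D7C3
  0xD7C3 + 0xC786 = 0x19F49 → wrap carry → 0x9F4A
  0x9F4A + 0x9807 = 0x13751 → wrap carry → 0x3752
  0x3752 + 0x6CD1 = 0x0A423
  0xA423 + 0x7E5B = 0x1227E → wrap carry → 0x227F
One's-complement sum = 0x227F.
Checksum = ~0x227F & 0xFFFF = 0xDD80.

DD80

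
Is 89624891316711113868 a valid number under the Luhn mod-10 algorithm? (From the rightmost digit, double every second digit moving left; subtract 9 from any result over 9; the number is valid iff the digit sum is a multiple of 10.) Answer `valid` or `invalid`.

From the right, keep odd positions and double even positions (subtract 9 from any doubled value over 9):
  doubled (positions 2,4,...): 3 6 2 2 3 6 9 8 3 7 → sum 49
  kept (positions 1,3,...): 8 8 1 1 7 1 1 8 2 9 → sum 46
Total = 95.
95 mod 10 = 5, so the number is invalid.

invalid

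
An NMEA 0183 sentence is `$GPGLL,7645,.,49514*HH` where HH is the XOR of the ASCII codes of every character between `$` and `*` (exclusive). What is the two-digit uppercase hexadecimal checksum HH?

6F

XOR the ASCII codes of the payload characters:
  'G' = 0x47 → acc = 0x47
  'P' = 0x50 → acc = 0x17
  'G' = 0x47 → acc = 0x50
  'L' = 0x4C → acc = 0x1C
  'L' = 0x4C → acc = 0x50
  ',' = 0x2C → acc = 0x7C
  '7' = 0x37 → acc = 0x4B
  '6' = 0x36 → acc = 0x7D
  '4' = 0x34 → acc = 0x49
  '5' = 0x35 → acc = 0x7C
  ',' = 0x2C → acc = 0x50
  '.' = 0x2E → acc = 0x7E
  ',' = 0x2C → acc = 0x52
  '4' = 0x34 → acc = 0x66
  '9' = 0x39 → acc = 0x5F
  '5' = 0x35 → acc = 0x6A
  '1' = 0x31 → acc = 0x5B
  '4' = 0x34 → acc = 0x6F
Checksum = 0x6F.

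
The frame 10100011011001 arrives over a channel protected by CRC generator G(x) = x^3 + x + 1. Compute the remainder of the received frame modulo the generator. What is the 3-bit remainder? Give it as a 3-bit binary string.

Modulo-2 division of 10100011011001 by 1011:
  pos 0: 1010 XOR 1011 = 0001
  pos 3: 1001 XOR 1011 = 0010
  pos 5: 1010 XOR 1011 = 0001
  pos 8: 1110 XOR 1011 = 0101
  pos 9: 1010 XOR 1011 = 0001
Remainder = 011 (nonzero — an error is detected).

011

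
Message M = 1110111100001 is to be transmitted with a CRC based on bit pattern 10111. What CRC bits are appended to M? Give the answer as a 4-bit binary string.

0101

Append 4 zeros: 11101111000010000. Divide by 10111 (XOR where the leading bit is 1):
  pos 0: 11101 XOR 10111 = 01010
  pos 1: 10101 XOR 10111 = 00010
  pos 4: 10110 XOR 10111 = 00001
  pos 8: 10001 XOR 10111 = 00110
  pos 10: 11000 XOR 10111 = 01111
  pos 11: 11110 XOR 10111 = 01001
  pos 12: 10010 XOR 10111 = 00101
Remainder (last 4 bits) = 0101. This is the CRC / FCS.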